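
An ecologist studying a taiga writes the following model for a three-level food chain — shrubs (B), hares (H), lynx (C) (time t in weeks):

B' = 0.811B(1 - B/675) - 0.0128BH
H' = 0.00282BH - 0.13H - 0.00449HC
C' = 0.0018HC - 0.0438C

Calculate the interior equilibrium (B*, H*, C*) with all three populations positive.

B* ≈ 416, H* ≈ 24.3, C* ≈ 232

From dC/dt = 0: 0.0018H* = 0.0438, so H* = 24.3.
From dB/dt = 0: 0.811(1 - B*/675) = 0.0128·24.3, giving B* = 675·(1 - 0.384) = 416.
From dH/dt = 0: 0.00282·416 - 0.13 = 0.00449C*, so C* = 1.04/0.00449 = 232.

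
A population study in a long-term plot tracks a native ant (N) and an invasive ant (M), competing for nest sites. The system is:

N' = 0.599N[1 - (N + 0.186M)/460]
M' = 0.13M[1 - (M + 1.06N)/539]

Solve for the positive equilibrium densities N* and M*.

N* ≈ 448, M* ≈ 64

Setting both brackets to zero gives the nullclines N + 0.186M = 460 and 1.06N + M = 539.
Substituting M = 539 - 1.06N into the first: N(1 - 0.186·1.06) = 460 - 0.186·539.
So N* = 360/0.803 = 448, and then M* = 539 - 1.06·448 = 64.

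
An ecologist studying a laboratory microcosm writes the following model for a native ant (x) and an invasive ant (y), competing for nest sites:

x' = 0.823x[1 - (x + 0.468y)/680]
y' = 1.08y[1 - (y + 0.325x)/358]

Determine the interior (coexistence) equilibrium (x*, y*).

x* ≈ 604, y* ≈ 162

Setting both brackets to zero gives the nullclines x + 0.468y = 680 and 0.325x + y = 358.
Substituting y = 358 - 0.325x into the first: x(1 - 0.468·0.325) = 680 - 0.468·358.
So x* = 512/0.848 = 604, and then y* = 358 - 0.325·604 = 162.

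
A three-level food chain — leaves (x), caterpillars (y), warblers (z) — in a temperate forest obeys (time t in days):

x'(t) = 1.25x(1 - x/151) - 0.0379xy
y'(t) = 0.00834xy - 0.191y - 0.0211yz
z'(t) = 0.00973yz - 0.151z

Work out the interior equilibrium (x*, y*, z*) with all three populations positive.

x* ≈ 79.9, y* ≈ 15.5, z* ≈ 22.5

From dz/dt = 0: 0.00973y* = 0.151, so y* = 15.5.
From dx/dt = 0: 1.25(1 - x*/151) = 0.0379·15.5, giving x* = 151·(1 - 0.471) = 79.9.
From dy/dt = 0: 0.00834·79.9 - 0.191 = 0.0211z*, so z* = 0.476/0.0211 = 22.5.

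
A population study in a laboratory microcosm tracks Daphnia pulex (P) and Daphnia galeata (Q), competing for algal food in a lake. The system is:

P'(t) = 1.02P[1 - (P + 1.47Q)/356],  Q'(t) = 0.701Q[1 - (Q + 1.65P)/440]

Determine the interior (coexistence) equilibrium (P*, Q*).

P* ≈ 204, Q* ≈ 103

Setting both brackets to zero gives the nullclines P + 1.47Q = 356 and 1.65P + Q = 440.
Substituting Q = 440 - 1.65P into the first: P(1 - 1.47·1.65) = 356 - 1.47·440.
So P* = -291/-1.43 = 204, and then Q* = 440 - 1.65·204 = 103.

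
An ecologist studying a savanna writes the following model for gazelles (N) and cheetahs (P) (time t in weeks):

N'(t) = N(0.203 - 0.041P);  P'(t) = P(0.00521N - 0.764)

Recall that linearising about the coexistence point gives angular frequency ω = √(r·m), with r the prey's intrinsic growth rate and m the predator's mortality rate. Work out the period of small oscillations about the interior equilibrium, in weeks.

T ≈ 16 weeks

Here r = 0.203 and m = 0.764, so r·m = 0.155.
ω = √0.155 = 0.394 per week, hence T = 2π/ω ≈ 16 weeks.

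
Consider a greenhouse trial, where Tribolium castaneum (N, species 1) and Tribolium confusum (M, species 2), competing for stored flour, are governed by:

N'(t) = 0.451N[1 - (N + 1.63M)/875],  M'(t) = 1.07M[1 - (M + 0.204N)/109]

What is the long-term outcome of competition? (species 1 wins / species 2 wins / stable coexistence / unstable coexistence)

species 1 excludes species 2

Compare the nullcline intercepts: K1/α12 = 875/1.63 = 537 > K2 = 109; K2/α21 = 109/0.204 = 534 < K1 = 875.
Since the inequalities point opposite ways, species 1 can invade but species 2 cannot.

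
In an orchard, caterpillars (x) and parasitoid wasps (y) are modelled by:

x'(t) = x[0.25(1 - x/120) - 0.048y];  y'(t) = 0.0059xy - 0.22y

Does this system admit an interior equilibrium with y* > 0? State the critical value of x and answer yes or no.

The predator equation gives dy/dt > 0 only when x > 0.22/0.0059 = 37.3.
Without the predator, x → K = 120. Since 120 > 37.3, the predator can invade and persist.

Threshold x = 37.3; K > 37.3, so yes, the predator persists.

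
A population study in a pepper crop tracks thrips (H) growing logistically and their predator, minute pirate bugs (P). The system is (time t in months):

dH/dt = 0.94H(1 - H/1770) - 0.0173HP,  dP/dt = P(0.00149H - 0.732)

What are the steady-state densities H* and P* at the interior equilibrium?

From dP/dt = 0 with P > 0: 0.00149H* = 0.732, so H* = 491.
Substitute into dH/dt = 0: 0.94(1 - 491/1770) = 0.0173P*.
The bracket is 0.722, giving P* = 0.679/0.0173 = 39.3.

H* ≈ 491, P* ≈ 39.3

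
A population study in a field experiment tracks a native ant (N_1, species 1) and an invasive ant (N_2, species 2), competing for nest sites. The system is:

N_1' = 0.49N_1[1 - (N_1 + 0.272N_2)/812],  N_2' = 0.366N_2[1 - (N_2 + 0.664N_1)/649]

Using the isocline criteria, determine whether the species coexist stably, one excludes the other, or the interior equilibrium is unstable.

stable coexistence

Compare the nullcline intercepts: K1/α12 = 812/0.272 = 2990 > K2 = 649; K2/α21 = 649/0.664 = 977 > K1 = 812.
Since both inequalities hold, each species can invade when rare, so the interior equilibrium is stable.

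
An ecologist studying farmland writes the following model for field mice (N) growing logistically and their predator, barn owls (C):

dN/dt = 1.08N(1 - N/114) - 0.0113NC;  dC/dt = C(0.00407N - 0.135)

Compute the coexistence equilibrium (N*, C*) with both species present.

N* ≈ 33.2, C* ≈ 67.8

From dC/dt = 0 with C > 0: 0.00407N* = 0.135, so N* = 33.2.
Substitute into dN/dt = 0: 1.08(1 - 33.2/114) = 0.0113C*.
The bracket is 0.709, giving C* = 0.766/0.0113 = 67.8.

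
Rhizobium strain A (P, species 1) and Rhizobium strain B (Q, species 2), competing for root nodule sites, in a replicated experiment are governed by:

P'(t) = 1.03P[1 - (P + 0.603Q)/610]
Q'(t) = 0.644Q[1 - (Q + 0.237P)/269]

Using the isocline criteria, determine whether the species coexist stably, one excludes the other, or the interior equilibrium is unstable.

stable coexistence

Compare the nullcline intercepts: K1/α12 = 610/0.603 = 1010 > K2 = 269; K2/α21 = 269/0.237 = 1140 > K1 = 610.
Since both inequalities hold, each species can invade when rare, so the interior equilibrium is stable.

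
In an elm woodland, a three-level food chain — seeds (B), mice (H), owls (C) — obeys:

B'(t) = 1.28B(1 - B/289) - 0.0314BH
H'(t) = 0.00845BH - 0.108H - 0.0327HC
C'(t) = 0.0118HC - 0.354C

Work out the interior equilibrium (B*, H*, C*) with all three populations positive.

B* ≈ 76.3, H* ≈ 30, C* ≈ 16.4

From dC/dt = 0: 0.0118H* = 0.354, so H* = 30.
From dB/dt = 0: 1.28(1 - B*/289) = 0.0314·30, giving B* = 289·(1 - 0.736) = 76.3.
From dH/dt = 0: 0.00845·76.3 - 0.108 = 0.0327C*, so C* = 0.537/0.0327 = 16.4.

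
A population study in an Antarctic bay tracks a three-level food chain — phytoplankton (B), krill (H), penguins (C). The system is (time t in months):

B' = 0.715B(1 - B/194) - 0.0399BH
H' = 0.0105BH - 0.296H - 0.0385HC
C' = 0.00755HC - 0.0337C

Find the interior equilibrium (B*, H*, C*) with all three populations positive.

B* ≈ 146, H* ≈ 4.46, C* ≈ 32

From dC/dt = 0: 0.00755H* = 0.0337, so H* = 4.46.
From dB/dt = 0: 0.715(1 - B*/194) = 0.0399·4.46, giving B* = 194·(1 - 0.249) = 146.
From dH/dt = 0: 0.0105·146 - 0.296 = 0.0385C*, so C* = 1.23/0.0385 = 32.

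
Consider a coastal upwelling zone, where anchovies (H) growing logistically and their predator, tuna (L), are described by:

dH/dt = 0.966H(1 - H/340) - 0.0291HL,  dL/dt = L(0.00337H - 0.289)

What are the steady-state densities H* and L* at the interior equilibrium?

H* ≈ 85.8, L* ≈ 24.8

From dL/dt = 0 with L > 0: 0.00337H* = 0.289, so H* = 85.8.
Substitute into dH/dt = 0: 0.966(1 - 85.8/340) = 0.0291L*.
The bracket is 0.748, giving L* = 0.722/0.0291 = 24.8.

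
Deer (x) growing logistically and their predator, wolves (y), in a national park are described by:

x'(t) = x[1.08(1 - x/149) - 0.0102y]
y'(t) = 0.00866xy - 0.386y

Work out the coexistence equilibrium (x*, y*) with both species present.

From dy/dt = 0 with y > 0: 0.00866x* = 0.386, so x* = 44.6.
Substitute into dx/dt = 0: 1.08(1 - 44.6/149) = 0.0102y*.
The bracket is 0.701, giving y* = 0.757/0.0102 = 74.2.

x* ≈ 44.6, y* ≈ 74.2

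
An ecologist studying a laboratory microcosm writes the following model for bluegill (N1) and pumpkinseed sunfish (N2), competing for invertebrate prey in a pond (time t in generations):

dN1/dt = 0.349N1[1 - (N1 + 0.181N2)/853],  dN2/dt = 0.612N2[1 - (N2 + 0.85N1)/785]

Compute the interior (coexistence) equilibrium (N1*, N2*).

Setting both brackets to zero gives the nullclines N1 + 0.181N2 = 853 and 0.85N1 + N2 = 785.
Substituting N2 = 785 - 0.85N1 into the first: N1(1 - 0.181·0.85) = 853 - 0.181·785.
So N1* = 711/0.846 = 840, and then N2* = 785 - 0.85·840 = 70.9.

N1* ≈ 840, N2* ≈ 70.9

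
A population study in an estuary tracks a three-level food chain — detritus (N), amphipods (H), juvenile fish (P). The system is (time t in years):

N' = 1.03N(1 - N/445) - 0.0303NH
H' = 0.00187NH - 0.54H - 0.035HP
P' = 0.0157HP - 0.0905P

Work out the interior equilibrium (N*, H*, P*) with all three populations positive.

From dP/dt = 0: 0.0157H* = 0.0905, so H* = 5.76.
From dN/dt = 0: 1.03(1 - N*/445) = 0.0303·5.76, giving N* = 445·(1 - 0.17) = 370.
From dH/dt = 0: 0.00187·370 - 0.54 = 0.035P*, so P* = 0.151/0.035 = 4.32.

N* ≈ 370, H* ≈ 5.76, P* ≈ 4.32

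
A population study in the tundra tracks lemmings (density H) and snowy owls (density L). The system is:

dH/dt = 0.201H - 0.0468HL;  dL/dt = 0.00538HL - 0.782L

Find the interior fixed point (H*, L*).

H* ≈ 145, L* ≈ 4.29

Set dL/dt = 0 with L > 0: 0.00538H - 0.782 = 0, so H* = 0.782/0.00538 = 145.
Set dH/dt = 0 with H > 0: 0.201 - 0.0468L = 0, so L* = 0.201/0.0468 = 4.29.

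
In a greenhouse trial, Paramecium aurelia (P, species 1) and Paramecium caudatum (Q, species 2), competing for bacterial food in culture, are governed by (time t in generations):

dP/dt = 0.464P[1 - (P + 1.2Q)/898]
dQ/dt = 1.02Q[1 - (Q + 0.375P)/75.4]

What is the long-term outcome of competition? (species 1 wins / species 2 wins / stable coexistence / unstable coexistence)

species 1 excludes species 2

Compare the nullcline intercepts: K1/α12 = 898/1.2 = 748 > K2 = 75.4; K2/α21 = 75.4/0.375 = 201 < K1 = 898.
Since the inequalities point opposite ways, species 1 can invade but species 2 cannot.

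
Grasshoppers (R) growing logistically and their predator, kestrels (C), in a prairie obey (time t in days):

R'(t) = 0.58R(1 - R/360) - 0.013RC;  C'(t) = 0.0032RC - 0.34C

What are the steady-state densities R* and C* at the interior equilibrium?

From dC/dt = 0 with C > 0: 0.0032R* = 0.34, so R* = 106.
Substitute into dR/dt = 0: 0.58(1 - 106/360) = 0.013C*.
The bracket is 0.705, giving C* = 0.409/0.013 = 31.4.

R* ≈ 106, C* ≈ 31.4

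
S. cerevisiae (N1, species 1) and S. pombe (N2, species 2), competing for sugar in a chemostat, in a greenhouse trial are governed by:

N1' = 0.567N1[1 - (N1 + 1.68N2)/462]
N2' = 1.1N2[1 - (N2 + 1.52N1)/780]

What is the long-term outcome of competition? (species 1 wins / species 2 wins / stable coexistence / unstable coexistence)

species 2 excludes species 1

Compare the nullcline intercepts: K1/α12 = 462/1.68 = 275 < K2 = 780; K2/α21 = 780/1.52 = 513 > K1 = 462.
Since the inequalities point opposite ways, species 2 can invade but species 1 cannot.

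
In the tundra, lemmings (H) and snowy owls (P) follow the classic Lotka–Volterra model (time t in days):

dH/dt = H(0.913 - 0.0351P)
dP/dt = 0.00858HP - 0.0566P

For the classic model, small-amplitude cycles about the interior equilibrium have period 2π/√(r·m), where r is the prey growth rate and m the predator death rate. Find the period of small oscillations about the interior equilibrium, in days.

T ≈ 27.6 days

Here r = 0.913 and m = 0.0566, so r·m = 0.0517.
ω = √0.0517 = 0.227 per day, hence T = 2π/ω ≈ 27.6 days.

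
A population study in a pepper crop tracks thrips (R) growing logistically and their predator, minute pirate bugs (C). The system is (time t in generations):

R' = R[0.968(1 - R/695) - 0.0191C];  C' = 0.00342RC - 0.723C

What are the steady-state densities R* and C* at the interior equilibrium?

R* ≈ 211, C* ≈ 35.3

From dC/dt = 0 with C > 0: 0.00342R* = 0.723, so R* = 211.
Substitute into dR/dt = 0: 0.968(1 - 211/695) = 0.0191C*.
The bracket is 0.696, giving C* = 0.674/0.0191 = 35.3.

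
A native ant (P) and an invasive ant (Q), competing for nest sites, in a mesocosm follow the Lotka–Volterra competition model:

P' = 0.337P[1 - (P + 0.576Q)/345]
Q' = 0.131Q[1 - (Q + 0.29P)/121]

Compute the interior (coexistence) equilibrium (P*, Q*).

P* ≈ 331, Q* ≈ 25.2

Setting both brackets to zero gives the nullclines P + 0.576Q = 345 and 0.29P + Q = 121.
Substituting Q = 121 - 0.29P into the first: P(1 - 0.576·0.29) = 345 - 0.576·121.
So P* = 275/0.833 = 331, and then Q* = 121 - 0.29·331 = 25.2.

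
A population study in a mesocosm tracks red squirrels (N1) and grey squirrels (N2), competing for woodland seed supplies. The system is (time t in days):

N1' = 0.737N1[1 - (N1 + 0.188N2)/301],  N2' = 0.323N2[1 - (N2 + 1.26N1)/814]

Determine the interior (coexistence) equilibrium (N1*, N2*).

Setting both brackets to zero gives the nullclines N1 + 0.188N2 = 301 and 1.26N1 + N2 = 814.
Substituting N2 = 814 - 1.26N1 into the first: N1(1 - 0.188·1.26) = 301 - 0.188·814.
So N1* = 148/0.763 = 194, and then N2* = 814 - 1.26·194 = 570.

N1* ≈ 194, N2* ≈ 570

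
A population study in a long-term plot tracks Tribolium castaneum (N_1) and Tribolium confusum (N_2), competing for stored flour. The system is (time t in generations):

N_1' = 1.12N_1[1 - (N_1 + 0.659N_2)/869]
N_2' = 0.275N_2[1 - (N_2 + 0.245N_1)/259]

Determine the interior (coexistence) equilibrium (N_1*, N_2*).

Setting both brackets to zero gives the nullclines N_1 + 0.659N_2 = 869 and 0.245N_1 + N_2 = 259.
Substituting N_2 = 259 - 0.245N_1 into the first: N_1(1 - 0.659·0.245) = 869 - 0.659·259.
So N_1* = 698/0.839 = 833, and then N_2* = 259 - 0.245·833 = 55.

N_1* ≈ 833, N_2* ≈ 55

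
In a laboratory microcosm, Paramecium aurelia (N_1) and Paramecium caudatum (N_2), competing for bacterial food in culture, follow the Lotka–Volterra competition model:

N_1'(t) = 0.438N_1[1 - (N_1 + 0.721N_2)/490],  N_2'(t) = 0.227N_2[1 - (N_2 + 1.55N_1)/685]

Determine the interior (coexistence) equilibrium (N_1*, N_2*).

Setting both brackets to zero gives the nullclines N_1 + 0.721N_2 = 490 and 1.55N_1 + N_2 = 685.
Substituting N_2 = 685 - 1.55N_1 into the first: N_1(1 - 0.721·1.55) = 490 - 0.721·685.
So N_1* = -3.88/-0.118 = 33, and then N_2* = 685 - 1.55·33 = 634.

N_1* ≈ 33, N_2* ≈ 634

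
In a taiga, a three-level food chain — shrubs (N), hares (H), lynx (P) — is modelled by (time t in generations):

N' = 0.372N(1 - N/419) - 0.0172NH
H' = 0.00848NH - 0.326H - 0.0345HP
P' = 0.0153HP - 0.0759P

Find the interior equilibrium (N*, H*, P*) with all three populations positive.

N* ≈ 323, H* ≈ 4.96, P* ≈ 69.9

From dP/dt = 0: 0.0153H* = 0.0759, so H* = 4.96.
From dN/dt = 0: 0.372(1 - N*/419) = 0.0172·4.96, giving N* = 419·(1 - 0.229) = 323.
From dH/dt = 0: 0.00848·323 - 0.326 = 0.0345P*, so P* = 2.41/0.0345 = 69.9.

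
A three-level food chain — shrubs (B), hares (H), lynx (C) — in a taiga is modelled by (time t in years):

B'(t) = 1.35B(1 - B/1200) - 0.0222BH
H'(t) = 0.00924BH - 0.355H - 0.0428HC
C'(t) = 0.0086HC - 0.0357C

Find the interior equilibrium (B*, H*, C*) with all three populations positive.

From dC/dt = 0: 0.0086H* = 0.0357, so H* = 4.15.
From dB/dt = 0: 1.35(1 - B*/1200) = 0.0222·4.15, giving B* = 1200·(1 - 0.0683) = 1120.
From dH/dt = 0: 0.00924·1120 - 0.355 = 0.0428C*, so C* = 9.98/0.0428 = 233.

B* ≈ 1120, H* ≈ 4.15, C* ≈ 233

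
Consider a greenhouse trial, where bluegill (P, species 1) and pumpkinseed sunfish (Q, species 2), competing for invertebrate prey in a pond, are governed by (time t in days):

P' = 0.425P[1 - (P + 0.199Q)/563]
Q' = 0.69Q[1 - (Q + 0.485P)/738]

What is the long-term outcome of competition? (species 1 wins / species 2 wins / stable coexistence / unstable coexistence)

stable coexistence

Compare the nullcline intercepts: K1/α12 = 563/0.199 = 2830 > K2 = 738; K2/α21 = 738/0.485 = 1520 > K1 = 563.
Since both inequalities hold, each species can invade when rare, so the interior equilibrium is stable.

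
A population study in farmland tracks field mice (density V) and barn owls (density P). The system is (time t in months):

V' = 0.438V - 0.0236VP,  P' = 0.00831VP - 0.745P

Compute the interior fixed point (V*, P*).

V* ≈ 89.7, P* ≈ 18.6

Set dP/dt = 0 with P > 0: 0.00831V - 0.745 = 0, so V* = 0.745/0.00831 = 89.7.
Set dV/dt = 0 with V > 0: 0.438 - 0.0236P = 0, so P* = 0.438/0.0236 = 18.6.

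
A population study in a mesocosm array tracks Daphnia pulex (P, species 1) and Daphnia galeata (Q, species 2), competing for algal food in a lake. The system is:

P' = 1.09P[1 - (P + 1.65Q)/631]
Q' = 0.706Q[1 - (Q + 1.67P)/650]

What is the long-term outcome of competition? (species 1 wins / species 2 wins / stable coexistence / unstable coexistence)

Compare the nullcline intercepts: K1/α12 = 631/1.65 = 382 < K2 = 650; K2/α21 = 650/1.67 = 389 < K1 = 631.
Since both are reversed, neither can invade when rare; the interior point is a saddle.

unstable coexistence (outcome depends on initial conditions)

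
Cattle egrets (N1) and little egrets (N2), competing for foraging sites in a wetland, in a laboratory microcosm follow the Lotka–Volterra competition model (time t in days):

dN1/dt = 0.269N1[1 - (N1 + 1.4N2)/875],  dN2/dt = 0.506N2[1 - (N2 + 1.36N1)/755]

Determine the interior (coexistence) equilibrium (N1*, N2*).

Setting both brackets to zero gives the nullclines N1 + 1.4N2 = 875 and 1.36N1 + N2 = 755.
Substituting N2 = 755 - 1.36N1 into the first: N1(1 - 1.4·1.36) = 875 - 1.4·755.
So N1* = -182/-0.904 = 201, and then N2* = 755 - 1.36·201 = 481.

N1* ≈ 201, N2* ≈ 481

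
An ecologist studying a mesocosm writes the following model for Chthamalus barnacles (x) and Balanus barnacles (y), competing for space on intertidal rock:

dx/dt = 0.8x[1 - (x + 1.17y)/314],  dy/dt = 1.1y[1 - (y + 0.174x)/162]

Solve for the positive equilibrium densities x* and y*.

x* ≈ 156, y* ≈ 135

Setting both brackets to zero gives the nullclines x + 1.17y = 314 and 0.174x + y = 162.
Substituting y = 162 - 0.174x into the first: x(1 - 1.17·0.174) = 314 - 1.17·162.
So x* = 124/0.796 = 156, and then y* = 162 - 0.174·156 = 135.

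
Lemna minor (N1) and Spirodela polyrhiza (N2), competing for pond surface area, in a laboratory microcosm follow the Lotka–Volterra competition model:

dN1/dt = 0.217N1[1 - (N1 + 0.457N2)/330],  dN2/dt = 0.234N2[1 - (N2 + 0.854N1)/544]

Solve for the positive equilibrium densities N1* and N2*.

N1* ≈ 133, N2* ≈ 430

Setting both brackets to zero gives the nullclines N1 + 0.457N2 = 330 and 0.854N1 + N2 = 544.
Substituting N2 = 544 - 0.854N1 into the first: N1(1 - 0.457·0.854) = 330 - 0.457·544.
So N1* = 81.4/0.61 = 133, and then N2* = 544 - 0.854·133 = 430.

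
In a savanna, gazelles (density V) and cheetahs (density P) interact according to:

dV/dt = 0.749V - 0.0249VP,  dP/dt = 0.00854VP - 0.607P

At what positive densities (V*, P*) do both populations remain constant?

V* ≈ 71.1, P* ≈ 30.1

Set dP/dt = 0 with P > 0: 0.00854V - 0.607 = 0, so V* = 0.607/0.00854 = 71.1.
Set dV/dt = 0 with V > 0: 0.749 - 0.0249P = 0, so P* = 0.749/0.0249 = 30.1.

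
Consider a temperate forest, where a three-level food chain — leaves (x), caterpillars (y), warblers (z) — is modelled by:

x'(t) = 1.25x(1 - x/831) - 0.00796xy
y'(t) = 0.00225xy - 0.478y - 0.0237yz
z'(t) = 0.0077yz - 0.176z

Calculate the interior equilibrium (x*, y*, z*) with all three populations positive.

x* ≈ 710, y* ≈ 22.9, z* ≈ 47.2

From dz/dt = 0: 0.0077y* = 0.176, so y* = 22.9.
From dx/dt = 0: 1.25(1 - x*/831) = 0.00796·22.9, giving x* = 831·(1 - 0.146) = 710.
From dy/dt = 0: 0.00225·710 - 0.478 = 0.0237z*, so z* = 1.12/0.0237 = 47.2.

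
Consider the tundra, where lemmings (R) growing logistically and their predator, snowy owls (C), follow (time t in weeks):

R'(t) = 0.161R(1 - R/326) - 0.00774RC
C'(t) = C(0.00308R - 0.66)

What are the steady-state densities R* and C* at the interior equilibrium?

R* ≈ 214, C* ≈ 7.13

From dC/dt = 0 with C > 0: 0.00308R* = 0.66, so R* = 214.
Substitute into dR/dt = 0: 0.161(1 - 214/326) = 0.00774C*.
The bracket is 0.343, giving C* = 0.0552/0.00774 = 7.13.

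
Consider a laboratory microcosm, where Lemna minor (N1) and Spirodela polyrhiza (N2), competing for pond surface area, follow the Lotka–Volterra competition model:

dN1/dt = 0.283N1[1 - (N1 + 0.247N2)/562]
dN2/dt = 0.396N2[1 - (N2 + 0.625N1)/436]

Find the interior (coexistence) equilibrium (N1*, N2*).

Setting both brackets to zero gives the nullclines N1 + 0.247N2 = 562 and 0.625N1 + N2 = 436.
Substituting N2 = 436 - 0.625N1 into the first: N1(1 - 0.247·0.625) = 562 - 0.247·436.
So N1* = 454/0.846 = 537, and then N2* = 436 - 0.625·537 = 100.

N1* ≈ 537, N2* ≈ 100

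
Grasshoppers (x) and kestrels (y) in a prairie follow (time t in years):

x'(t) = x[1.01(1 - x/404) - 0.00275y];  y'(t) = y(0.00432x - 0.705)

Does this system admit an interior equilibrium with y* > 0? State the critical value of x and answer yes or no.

The predator equation gives dy/dt > 0 only when x > 0.705/0.00432 = 163.
Without the predator, x → K = 404. Since 404 > 163, the predator can invade and persist.

Threshold x = 163; K > 163, so yes, the predator persists.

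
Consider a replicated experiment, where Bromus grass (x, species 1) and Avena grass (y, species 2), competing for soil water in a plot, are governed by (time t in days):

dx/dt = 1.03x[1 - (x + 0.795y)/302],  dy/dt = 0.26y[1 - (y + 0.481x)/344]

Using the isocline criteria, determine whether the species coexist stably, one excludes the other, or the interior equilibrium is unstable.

stable coexistence

Compare the nullcline intercepts: K1/α12 = 302/0.795 = 380 > K2 = 344; K2/α21 = 344/0.481 = 715 > K1 = 302.
Since both inequalities hold, each species can invade when rare, so the interior equilibrium is stable.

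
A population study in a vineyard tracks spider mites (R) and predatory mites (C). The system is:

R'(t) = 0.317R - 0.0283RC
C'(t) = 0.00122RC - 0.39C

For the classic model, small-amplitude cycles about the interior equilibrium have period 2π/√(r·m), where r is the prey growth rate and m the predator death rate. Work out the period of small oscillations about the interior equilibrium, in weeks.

T ≈ 17.9 weeks

Here r = 0.317 and m = 0.39, so r·m = 0.124.
ω = √0.124 = 0.352 per week, hence T = 2π/ω ≈ 17.9 weeks.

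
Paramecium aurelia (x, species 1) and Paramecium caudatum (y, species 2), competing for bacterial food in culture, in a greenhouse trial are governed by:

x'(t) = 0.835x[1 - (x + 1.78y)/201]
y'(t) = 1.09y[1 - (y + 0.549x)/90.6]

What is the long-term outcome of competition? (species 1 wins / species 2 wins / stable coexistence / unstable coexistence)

Compare the nullcline intercepts: K1/α12 = 201/1.78 = 113 > K2 = 90.6; K2/α21 = 90.6/0.549 = 165 < K1 = 201.
Since the inequalities point opposite ways, species 1 can invade but species 2 cannot.

species 1 excludes species 2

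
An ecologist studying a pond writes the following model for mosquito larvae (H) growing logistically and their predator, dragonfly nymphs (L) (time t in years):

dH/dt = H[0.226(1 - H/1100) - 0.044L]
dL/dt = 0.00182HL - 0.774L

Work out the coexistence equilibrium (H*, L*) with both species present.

H* ≈ 425, L* ≈ 3.15

From dL/dt = 0 with L > 0: 0.00182H* = 0.774, so H* = 425.
Substitute into dH/dt = 0: 0.226(1 - 425/1100) = 0.044L*.
The bracket is 0.613, giving L* = 0.139/0.044 = 3.15.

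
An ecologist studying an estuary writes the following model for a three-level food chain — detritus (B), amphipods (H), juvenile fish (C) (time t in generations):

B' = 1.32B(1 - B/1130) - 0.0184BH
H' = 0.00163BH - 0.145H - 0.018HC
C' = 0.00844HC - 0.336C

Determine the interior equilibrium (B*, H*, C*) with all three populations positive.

B* ≈ 503, H* ≈ 39.8, C* ≈ 37.5

From dC/dt = 0: 0.00844H* = 0.336, so H* = 39.8.
From dB/dt = 0: 1.32(1 - B*/1130) = 0.0184·39.8, giving B* = 1130·(1 - 0.555) = 503.
From dH/dt = 0: 0.00163·503 - 0.145 = 0.018C*, so C* = 0.675/0.018 = 37.5.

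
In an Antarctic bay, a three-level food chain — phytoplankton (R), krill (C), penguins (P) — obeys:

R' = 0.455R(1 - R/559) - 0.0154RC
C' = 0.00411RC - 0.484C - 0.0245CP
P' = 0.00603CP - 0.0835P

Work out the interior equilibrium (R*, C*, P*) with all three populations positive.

R* ≈ 297, C* ≈ 13.8, P* ≈ 30.1

From dP/dt = 0: 0.00603C* = 0.0835, so C* = 13.8.
From dR/dt = 0: 0.455(1 - R*/559) = 0.0154·13.8, giving R* = 559·(1 - 0.469) = 297.
From dC/dt = 0: 0.00411·297 - 0.484 = 0.0245P*, so P* = 0.737/0.0245 = 30.1.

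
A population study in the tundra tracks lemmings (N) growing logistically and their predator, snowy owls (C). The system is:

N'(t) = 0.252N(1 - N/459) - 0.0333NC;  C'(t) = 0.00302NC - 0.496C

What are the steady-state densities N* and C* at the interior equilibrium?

From dC/dt = 0 with C > 0: 0.00302N* = 0.496, so N* = 164.
Substitute into dN/dt = 0: 0.252(1 - 164/459) = 0.0333C*.
The bracket is 0.642, giving C* = 0.162/0.0333 = 4.86.

N* ≈ 164, C* ≈ 4.86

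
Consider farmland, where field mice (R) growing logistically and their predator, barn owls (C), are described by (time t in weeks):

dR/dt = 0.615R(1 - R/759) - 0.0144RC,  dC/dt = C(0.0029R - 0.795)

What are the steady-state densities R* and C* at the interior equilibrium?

From dC/dt = 0 with C > 0: 0.0029R* = 0.795, so R* = 274.
Substitute into dR/dt = 0: 0.615(1 - 274/759) = 0.0144C*.
The bracket is 0.639, giving C* = 0.393/0.0144 = 27.3.

R* ≈ 274, C* ≈ 27.3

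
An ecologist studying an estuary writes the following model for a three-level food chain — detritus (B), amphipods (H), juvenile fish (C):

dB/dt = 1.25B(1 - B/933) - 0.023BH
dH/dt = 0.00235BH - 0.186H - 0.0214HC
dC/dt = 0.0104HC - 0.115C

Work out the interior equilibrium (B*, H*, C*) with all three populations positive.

B* ≈ 743, H* ≈ 11.1, C* ≈ 72.9

From dC/dt = 0: 0.0104H* = 0.115, so H* = 11.1.
From dB/dt = 0: 1.25(1 - B*/933) = 0.023·11.1, giving B* = 933·(1 - 0.203) = 743.
From dH/dt = 0: 0.00235·743 - 0.186 = 0.0214C*, so C* = 1.56/0.0214 = 72.9.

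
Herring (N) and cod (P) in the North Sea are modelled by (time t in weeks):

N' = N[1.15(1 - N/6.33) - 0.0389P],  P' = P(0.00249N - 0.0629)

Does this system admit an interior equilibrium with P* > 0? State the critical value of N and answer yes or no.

Threshold N = 25.3; K < 25.3, so no, the predator goes extinct.

The predator equation gives dP/dt > 0 only when N > 0.0629/0.00249 = 25.3.
Without the predator, N → K = 6.33. Since 6.33 < 25.3, the predator cannot invade.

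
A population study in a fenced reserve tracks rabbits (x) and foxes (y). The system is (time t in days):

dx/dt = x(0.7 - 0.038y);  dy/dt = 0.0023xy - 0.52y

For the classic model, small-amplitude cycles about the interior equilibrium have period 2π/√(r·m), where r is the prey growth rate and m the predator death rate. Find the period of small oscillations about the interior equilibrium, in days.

Here r = 0.7 and m = 0.52, so r·m = 0.364.
ω = √0.364 = 0.603 per day, hence T = 2π/ω ≈ 10.4 days.

T ≈ 10.4 days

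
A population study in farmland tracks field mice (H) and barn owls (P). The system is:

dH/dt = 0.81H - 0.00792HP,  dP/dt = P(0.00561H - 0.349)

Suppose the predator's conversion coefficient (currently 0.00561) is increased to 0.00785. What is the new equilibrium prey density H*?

At the interior fixed point, setting dP/dt = 0 with P > 0 fixes H* = (predator death rate)/(HP coefficient) — independent of the other coefficients.
With the change, H* = 0.349/0.00785 = 44.5; it falls from 62.2.

H* ≈ 44.5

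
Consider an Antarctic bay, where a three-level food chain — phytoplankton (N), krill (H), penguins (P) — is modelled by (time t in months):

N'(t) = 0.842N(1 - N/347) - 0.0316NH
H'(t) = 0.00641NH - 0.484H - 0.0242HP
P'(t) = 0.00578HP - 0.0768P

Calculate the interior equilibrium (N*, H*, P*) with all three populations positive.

N* ≈ 174, H* ≈ 13.3, P* ≈ 26.1

From dP/dt = 0: 0.00578H* = 0.0768, so H* = 13.3.
From dN/dt = 0: 0.842(1 - N*/347) = 0.0316·13.3, giving N* = 347·(1 - 0.499) = 174.
From dH/dt = 0: 0.00641·174 - 0.484 = 0.0242P*, so P* = 0.631/0.0242 = 26.1.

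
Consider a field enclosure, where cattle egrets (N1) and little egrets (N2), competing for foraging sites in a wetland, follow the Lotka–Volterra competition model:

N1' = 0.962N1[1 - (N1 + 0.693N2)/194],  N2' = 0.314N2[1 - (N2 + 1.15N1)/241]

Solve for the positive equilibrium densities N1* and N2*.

Setting both brackets to zero gives the nullclines N1 + 0.693N2 = 194 and 1.15N1 + N2 = 241.
Substituting N2 = 241 - 1.15N1 into the first: N1(1 - 0.693·1.15) = 194 - 0.693·241.
So N1* = 27/0.203 = 133, and then N2* = 241 - 1.15·133 = 88.2.

N1* ≈ 133, N2* ≈ 88.2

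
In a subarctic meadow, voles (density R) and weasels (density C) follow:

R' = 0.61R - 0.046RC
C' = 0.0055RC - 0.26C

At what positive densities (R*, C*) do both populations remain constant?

Set dC/dt = 0 with C > 0: 0.0055R - 0.26 = 0, so R* = 0.26/0.0055 = 47.3.
Set dR/dt = 0 with R > 0: 0.61 - 0.046C = 0, so C* = 0.61/0.046 = 13.3.

R* ≈ 47.3, C* ≈ 13.3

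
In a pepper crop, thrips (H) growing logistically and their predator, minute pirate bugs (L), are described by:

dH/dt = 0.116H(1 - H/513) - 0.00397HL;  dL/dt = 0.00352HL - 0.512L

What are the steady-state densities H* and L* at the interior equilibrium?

H* ≈ 145, L* ≈ 20.9

From dL/dt = 0 with L > 0: 0.00352H* = 0.512, so H* = 145.
Substitute into dH/dt = 0: 0.116(1 - 145/513) = 0.00397L*.
The bracket is 0.716, giving L* = 0.0831/0.00397 = 20.9.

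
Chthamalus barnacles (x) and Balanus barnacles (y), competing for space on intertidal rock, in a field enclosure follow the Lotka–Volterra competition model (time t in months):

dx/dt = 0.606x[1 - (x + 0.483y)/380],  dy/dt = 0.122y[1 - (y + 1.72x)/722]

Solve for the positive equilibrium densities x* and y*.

Setting both brackets to zero gives the nullclines x + 0.483y = 380 and 1.72x + y = 722.
Substituting y = 722 - 1.72x into the first: x(1 - 0.483·1.72) = 380 - 0.483·722.
So x* = 31.3/0.169 = 185, and then y* = 722 - 1.72·185 = 404.

x* ≈ 185, y* ≈ 404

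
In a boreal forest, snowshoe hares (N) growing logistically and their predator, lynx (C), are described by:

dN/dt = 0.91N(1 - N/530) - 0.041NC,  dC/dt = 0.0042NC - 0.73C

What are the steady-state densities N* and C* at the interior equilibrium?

From dC/dt = 0 with C > 0: 0.0042N* = 0.73, so N* = 174.
Substitute into dN/dt = 0: 0.91(1 - 174/530) = 0.041C*.
The bracket is 0.672, giving C* = 0.612/0.041 = 14.9.

N* ≈ 174, C* ≈ 14.9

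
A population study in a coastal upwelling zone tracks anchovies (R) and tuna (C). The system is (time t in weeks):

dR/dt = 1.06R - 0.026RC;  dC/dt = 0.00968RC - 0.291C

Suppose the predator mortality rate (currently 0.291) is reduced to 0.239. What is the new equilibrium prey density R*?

R* ≈ 24.7

At the interior fixed point, setting dC/dt = 0 with C > 0 fixes R* = (predator death rate)/(RC coefficient) — independent of the other coefficients.
With the change, R* = 0.239/0.00968 = 24.7; it falls from 30.1.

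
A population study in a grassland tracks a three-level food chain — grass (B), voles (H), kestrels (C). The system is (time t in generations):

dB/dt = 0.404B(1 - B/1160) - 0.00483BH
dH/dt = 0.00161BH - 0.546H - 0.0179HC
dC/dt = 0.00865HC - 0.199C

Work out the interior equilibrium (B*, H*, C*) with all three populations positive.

From dC/dt = 0: 0.00865H* = 0.199, so H* = 23.
From dB/dt = 0: 0.404(1 - B*/1160) = 0.00483·23, giving B* = 1160·(1 - 0.275) = 841.
From dH/dt = 0: 0.00161·841 - 0.546 = 0.0179C*, so C* = 0.808/0.0179 = 45.1.

B* ≈ 841, H* ≈ 23, C* ≈ 45.1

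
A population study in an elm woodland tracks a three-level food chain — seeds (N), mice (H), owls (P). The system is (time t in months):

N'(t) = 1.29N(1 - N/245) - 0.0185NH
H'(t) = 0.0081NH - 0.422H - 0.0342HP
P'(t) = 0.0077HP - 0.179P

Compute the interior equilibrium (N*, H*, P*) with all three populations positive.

From dP/dt = 0: 0.0077H* = 0.179, so H* = 23.2.
From dN/dt = 0: 1.29(1 - N*/245) = 0.0185·23.2, giving N* = 245·(1 - 0.333) = 163.
From dH/dt = 0: 0.0081·163 - 0.422 = 0.0342P*, so P* = 0.901/0.0342 = 26.3.

N* ≈ 163, H* ≈ 23.2, P* ≈ 26.3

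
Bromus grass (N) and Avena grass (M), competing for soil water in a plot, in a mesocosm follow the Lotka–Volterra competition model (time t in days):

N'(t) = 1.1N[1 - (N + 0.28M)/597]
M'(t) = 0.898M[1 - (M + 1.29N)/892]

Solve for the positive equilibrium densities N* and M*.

N* ≈ 544, M* ≈ 191

Setting both brackets to zero gives the nullclines N + 0.28M = 597 and 1.29N + M = 892.
Substituting M = 892 - 1.29N into the first: N(1 - 0.28·1.29) = 597 - 0.28·892.
So N* = 347/0.639 = 544, and then M* = 892 - 1.29·544 = 191.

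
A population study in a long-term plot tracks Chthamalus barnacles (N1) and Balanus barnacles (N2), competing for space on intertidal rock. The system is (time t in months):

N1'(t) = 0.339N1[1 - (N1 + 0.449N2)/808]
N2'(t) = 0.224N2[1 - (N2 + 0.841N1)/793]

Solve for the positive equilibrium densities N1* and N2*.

N1* ≈ 726, N2* ≈ 182

Setting both brackets to zero gives the nullclines N1 + 0.449N2 = 808 and 0.841N1 + N2 = 793.
Substituting N2 = 793 - 0.841N1 into the first: N1(1 - 0.449·0.841) = 808 - 0.449·793.
So N1* = 452/0.622 = 726, and then N2* = 793 - 0.841·726 = 182.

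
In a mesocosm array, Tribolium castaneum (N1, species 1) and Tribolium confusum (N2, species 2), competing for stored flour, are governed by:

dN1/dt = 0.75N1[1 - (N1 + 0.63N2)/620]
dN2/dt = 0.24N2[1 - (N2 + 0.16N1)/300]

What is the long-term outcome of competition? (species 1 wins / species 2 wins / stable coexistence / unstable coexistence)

stable coexistence

Compare the nullcline intercepts: K1/α12 = 620/0.63 = 984 > K2 = 300; K2/α21 = 300/0.16 = 1880 > K1 = 620.
Since both inequalities hold, each species can invade when rare, so the interior equilibrium is stable.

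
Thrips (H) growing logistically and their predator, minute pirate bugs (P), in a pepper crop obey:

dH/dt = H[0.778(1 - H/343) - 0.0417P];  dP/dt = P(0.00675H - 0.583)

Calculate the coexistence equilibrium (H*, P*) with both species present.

H* ≈ 86.4, P* ≈ 14

From dP/dt = 0 with P > 0: 0.00675H* = 0.583, so H* = 86.4.
Substitute into dH/dt = 0: 0.778(1 - 86.4/343) = 0.0417P*.
The bracket is 0.748, giving P* = 0.582/0.0417 = 14.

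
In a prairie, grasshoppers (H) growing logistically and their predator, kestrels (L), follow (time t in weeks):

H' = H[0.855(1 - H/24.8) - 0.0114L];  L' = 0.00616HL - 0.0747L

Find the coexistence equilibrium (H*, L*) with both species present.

H* ≈ 12.1, L* ≈ 38.3

From dL/dt = 0 with L > 0: 0.00616H* = 0.0747, so H* = 12.1.
Substitute into dH/dt = 0: 0.855(1 - 12.1/24.8) = 0.0114L*.
The bracket is 0.511, giving L* = 0.437/0.0114 = 38.3.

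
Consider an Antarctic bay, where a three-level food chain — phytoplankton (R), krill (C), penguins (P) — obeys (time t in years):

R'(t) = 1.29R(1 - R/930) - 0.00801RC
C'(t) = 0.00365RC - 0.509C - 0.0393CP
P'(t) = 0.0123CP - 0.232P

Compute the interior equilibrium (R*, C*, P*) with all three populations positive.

From dP/dt = 0: 0.0123C* = 0.232, so C* = 18.9.
From dR/dt = 0: 1.29(1 - R*/930) = 0.00801·18.9, giving R* = 930·(1 - 0.117) = 821.
From dC/dt = 0: 0.00365·821 - 0.509 = 0.0393P*, so P* = 2.49/0.0393 = 63.3.

R* ≈ 821, C* ≈ 18.9, P* ≈ 63.3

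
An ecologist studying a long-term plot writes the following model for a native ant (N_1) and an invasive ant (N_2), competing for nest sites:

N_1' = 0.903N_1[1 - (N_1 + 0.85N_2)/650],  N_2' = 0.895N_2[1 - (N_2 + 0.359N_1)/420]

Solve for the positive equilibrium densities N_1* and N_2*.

N_1* ≈ 422, N_2* ≈ 269

Setting both brackets to zero gives the nullclines N_1 + 0.85N_2 = 650 and 0.359N_1 + N_2 = 420.
Substituting N_2 = 420 - 0.359N_1 into the first: N_1(1 - 0.85·0.359) = 650 - 0.85·420.
So N_1* = 293/0.695 = 422, and then N_2* = 420 - 0.359·422 = 269.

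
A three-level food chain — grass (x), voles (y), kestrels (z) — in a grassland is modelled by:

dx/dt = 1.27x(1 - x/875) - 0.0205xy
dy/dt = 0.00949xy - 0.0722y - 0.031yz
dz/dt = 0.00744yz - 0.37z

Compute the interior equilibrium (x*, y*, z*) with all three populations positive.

x* ≈ 173, y* ≈ 49.7, z* ≈ 50.5

From dz/dt = 0: 0.00744y* = 0.37, so y* = 49.7.
From dx/dt = 0: 1.27(1 - x*/875) = 0.0205·49.7, giving x* = 875·(1 - 0.803) = 173.
From dy/dt = 0: 0.00949·173 - 0.0722 = 0.031z*, so z* = 1.57/0.031 = 50.5.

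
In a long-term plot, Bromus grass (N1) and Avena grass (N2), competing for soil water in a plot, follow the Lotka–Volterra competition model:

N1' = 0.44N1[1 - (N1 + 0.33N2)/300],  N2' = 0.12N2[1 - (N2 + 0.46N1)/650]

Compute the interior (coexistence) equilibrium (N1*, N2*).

Setting both brackets to zero gives the nullclines N1 + 0.33N2 = 300 and 0.46N1 + N2 = 650.
Substituting N2 = 650 - 0.46N1 into the first: N1(1 - 0.33·0.46) = 300 - 0.33·650.
So N1* = 85.5/0.848 = 101, and then N2* = 650 - 0.46·101 = 604.

N1* ≈ 101, N2* ≈ 604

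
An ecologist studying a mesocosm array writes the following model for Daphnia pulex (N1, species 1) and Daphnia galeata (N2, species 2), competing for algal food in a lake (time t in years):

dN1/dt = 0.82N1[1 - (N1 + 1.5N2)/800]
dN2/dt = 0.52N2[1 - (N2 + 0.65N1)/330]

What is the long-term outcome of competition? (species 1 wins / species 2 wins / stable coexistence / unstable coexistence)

Compare the nullcline intercepts: K1/α12 = 800/1.5 = 533 > K2 = 330; K2/α21 = 330/0.65 = 508 < K1 = 800.
Since the inequalities point opposite ways, species 1 can invade but species 2 cannot.

species 1 excludes species 2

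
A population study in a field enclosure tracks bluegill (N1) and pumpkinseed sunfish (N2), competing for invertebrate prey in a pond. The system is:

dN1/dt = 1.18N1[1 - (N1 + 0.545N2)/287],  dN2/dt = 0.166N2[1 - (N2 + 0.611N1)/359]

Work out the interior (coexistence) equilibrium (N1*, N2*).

N1* ≈ 137, N2* ≈ 275

Setting both brackets to zero gives the nullclines N1 + 0.545N2 = 287 and 0.611N1 + N2 = 359.
Substituting N2 = 359 - 0.611N1 into the first: N1(1 - 0.545·0.611) = 287 - 0.545·359.
So N1* = 91.3/0.667 = 137, and then N2* = 359 - 0.611·137 = 275.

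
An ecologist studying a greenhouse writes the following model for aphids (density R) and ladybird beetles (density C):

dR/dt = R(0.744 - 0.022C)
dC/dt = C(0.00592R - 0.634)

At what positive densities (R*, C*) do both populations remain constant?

Set dC/dt = 0 with C > 0: 0.00592R - 0.634 = 0, so R* = 0.634/0.00592 = 107.
Set dR/dt = 0 with R > 0: 0.744 - 0.022C = 0, so C* = 0.744/0.022 = 33.8.

R* ≈ 107, C* ≈ 33.8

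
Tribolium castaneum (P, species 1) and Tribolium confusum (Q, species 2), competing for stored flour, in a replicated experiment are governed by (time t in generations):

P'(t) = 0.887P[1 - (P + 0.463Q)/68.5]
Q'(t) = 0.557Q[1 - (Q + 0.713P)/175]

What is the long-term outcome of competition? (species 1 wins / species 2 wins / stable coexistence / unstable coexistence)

Compare the nullcline intercepts: K1/α12 = 68.5/0.463 = 148 < K2 = 175; K2/α21 = 175/0.713 = 245 > K1 = 68.5.
Since the inequalities point opposite ways, species 2 can invade but species 1 cannot.

species 2 excludes species 1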